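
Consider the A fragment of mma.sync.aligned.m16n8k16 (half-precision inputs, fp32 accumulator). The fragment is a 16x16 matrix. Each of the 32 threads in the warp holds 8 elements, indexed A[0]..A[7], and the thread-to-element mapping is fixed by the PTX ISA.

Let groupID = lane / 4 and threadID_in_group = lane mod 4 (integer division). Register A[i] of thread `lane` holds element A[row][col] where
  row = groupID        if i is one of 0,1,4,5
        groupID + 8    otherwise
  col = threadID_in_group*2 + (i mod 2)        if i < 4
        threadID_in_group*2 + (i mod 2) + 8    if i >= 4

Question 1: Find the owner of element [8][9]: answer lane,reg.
r=8⇒gr=0,Rb=1  c=9⇒Cb=1,th=0,odd=1
L=0*4+0=0  i=1*4+1*2+1=7

0,7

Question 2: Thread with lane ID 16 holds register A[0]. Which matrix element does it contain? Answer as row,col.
4,0

L=16->gid=16>>2=4, tid=16&3=0
[0]->row 4+0=4  col 0·2+0+0=0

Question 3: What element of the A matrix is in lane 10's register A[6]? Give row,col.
10,12

L=10->gid=10>>2=2, tid=10&3=2
[6]->row 2+8=10  col 2·2+0+8=12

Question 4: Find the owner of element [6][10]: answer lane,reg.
25,4

r=6⇒gr=6,Rb=0  c=10⇒Cb=1,th=1,odd=0
L=6*4+1=25  i=1*4+0*2+0=4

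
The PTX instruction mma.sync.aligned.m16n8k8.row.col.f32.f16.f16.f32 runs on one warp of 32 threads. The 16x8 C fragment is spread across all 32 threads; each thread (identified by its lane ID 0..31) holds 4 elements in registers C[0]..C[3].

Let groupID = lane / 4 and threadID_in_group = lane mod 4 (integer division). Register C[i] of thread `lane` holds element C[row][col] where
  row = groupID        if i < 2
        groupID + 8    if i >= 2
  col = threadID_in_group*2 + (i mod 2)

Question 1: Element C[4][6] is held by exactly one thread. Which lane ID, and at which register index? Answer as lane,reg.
r:4=>grp=4,rB=0  c:6=>tig=3,lo=0
L=4*4+3=19  i=0*2+0=0

19,0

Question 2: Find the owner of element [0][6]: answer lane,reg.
3,0

r: 0->gid=0,r8=0  c: 6->tid=3,i&1=0
L=0*4+3=3  i=0*2+0=0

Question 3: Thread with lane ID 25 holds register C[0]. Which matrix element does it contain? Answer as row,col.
25: g=6,t=1
[0] (6+0,1*2+0) = (6,2)

6,2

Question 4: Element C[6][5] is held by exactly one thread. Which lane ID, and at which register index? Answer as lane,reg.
r:6=>grp=6,rB=0  c:5=>tig=2,lo=1
L=6*4+2=26  i=0*2+1=1

26,1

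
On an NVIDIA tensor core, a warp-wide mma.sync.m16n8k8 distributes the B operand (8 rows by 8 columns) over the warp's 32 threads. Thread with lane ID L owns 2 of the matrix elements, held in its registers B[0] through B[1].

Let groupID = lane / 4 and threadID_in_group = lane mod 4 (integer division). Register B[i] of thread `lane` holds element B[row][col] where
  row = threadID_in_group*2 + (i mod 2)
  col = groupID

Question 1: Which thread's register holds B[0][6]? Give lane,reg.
24,0

c=6->g=6  r=0->t=0,b0=0
L=6*4+0=24  i=0=0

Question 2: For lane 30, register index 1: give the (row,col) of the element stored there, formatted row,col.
30: g=7,t=2
[1] (2*2+1,7) = (5,7)

5,7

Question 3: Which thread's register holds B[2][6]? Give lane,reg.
25,0

c=6⇒gr=6  r=2⇒th=1,odd=0
L=6*4+1=25  i=0=0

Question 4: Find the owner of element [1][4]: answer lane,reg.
c: 4->gid=4  r: 1->tid=0,i&1=1
L=4*4+0=16  i=1=1

16,1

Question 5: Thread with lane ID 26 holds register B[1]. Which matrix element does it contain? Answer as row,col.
lane 26=>26/4=6, 26 mod 4=2
i=1  r:2·2+1=>5  c:6

5,6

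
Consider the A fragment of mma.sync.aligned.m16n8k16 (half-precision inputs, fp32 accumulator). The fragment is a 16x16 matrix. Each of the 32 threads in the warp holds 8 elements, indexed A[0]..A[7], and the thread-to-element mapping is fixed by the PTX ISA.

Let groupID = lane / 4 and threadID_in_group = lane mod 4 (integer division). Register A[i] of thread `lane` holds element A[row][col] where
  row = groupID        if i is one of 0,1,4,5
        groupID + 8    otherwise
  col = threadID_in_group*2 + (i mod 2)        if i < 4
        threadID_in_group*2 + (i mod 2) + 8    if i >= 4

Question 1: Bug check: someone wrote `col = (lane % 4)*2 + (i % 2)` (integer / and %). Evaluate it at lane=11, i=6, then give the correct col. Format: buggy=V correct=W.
buggy=6 correct=14

`(lane % 4)*2 + (i % 2)`[11,6]→6
L=11→G=11>>2=2, T=11&3=3
[6]→row 2+8=10  col 3·2+0+8=14
col: 6 vs 14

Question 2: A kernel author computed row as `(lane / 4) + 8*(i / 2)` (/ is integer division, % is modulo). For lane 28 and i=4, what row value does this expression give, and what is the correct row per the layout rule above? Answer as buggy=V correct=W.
`(lane / 4) + 8*(i / 2)`[28,4]→23
lane 28→28/4=7, 28 mod 4=0
i=4  r:7+0→7  c:2·0+0+8→8
row: 23 vs 7

buggy=23 correct=7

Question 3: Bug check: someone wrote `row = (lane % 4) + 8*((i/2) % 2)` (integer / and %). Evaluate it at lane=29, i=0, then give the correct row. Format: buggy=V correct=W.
buggy=1 correct=7

`(lane % 4) + 8*((i/2) % 2)`[29,0]→1
lane 29→29/4=7, 29 mod 4=1
i=0  r:7+0→7  c:2·1+0+0→2
row: 1 vs 7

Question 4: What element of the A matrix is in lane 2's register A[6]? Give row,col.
8,12

2: G=0,T=2
[6] (0+8,2*2+0+8) = (8,12)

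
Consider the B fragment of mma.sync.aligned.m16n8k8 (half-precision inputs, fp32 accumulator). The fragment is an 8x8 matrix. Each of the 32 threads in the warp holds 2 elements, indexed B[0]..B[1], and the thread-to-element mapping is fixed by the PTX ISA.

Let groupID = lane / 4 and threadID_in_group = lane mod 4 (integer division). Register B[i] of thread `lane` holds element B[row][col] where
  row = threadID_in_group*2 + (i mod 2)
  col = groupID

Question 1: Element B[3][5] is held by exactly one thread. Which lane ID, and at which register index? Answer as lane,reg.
c=5→G=5  r=3→T=1,p=1
L=5*4+1=21  i=1=1

21,1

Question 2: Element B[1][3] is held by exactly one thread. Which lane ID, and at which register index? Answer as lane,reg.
12,1

c:3=>grp=3  r:1=>tig=0,lo=1
L=3*4+0=12  i=1=1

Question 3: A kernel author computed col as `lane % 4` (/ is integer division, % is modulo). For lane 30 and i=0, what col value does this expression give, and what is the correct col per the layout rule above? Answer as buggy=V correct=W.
buggy=2 correct=7

`lane % 4`[30,0]->2
lane 30->30/4=7, 30 mod 4=2
i=0  r:2·2+0->4  c:7
col: 2 vs 7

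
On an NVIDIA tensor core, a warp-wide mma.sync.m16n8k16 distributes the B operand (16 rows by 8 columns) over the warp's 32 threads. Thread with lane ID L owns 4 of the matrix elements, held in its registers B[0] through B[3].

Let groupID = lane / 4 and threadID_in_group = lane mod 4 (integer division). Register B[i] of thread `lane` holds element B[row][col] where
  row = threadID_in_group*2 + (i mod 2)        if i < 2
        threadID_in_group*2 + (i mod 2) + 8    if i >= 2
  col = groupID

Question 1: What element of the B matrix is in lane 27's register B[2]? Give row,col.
L=27⇒gr=27>>2=6, th=27&3=3
[2]⇒row 3·2+0+8=14  col gr=6

14,6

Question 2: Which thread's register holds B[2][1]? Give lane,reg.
c: 1->gid=1  r: 2->r8=0,tid=1,i&1=0
L=1*4+1=5  i=0*2+0=0

5,0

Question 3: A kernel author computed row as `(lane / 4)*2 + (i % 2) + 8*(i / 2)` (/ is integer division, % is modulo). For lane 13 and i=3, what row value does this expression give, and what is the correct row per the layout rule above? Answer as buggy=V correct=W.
`(lane / 4)*2 + (i % 2) + 8*(i / 2)`[13,3]⇒15
13: gr=3,th=1
[3] (1*2+1+8,3) = (11,3)
row: 15 vs 11

buggy=15 correct=11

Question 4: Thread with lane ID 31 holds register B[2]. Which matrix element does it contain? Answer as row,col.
31: g=7,t=3
[2] (3*2+0+8,7) = (14,7)

14,7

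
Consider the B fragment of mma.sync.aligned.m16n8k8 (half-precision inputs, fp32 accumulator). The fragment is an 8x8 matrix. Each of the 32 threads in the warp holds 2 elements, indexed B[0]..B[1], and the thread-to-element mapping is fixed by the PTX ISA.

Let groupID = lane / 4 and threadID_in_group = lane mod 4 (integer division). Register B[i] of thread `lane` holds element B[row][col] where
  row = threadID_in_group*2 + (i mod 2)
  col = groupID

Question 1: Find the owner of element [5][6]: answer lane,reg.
26,1

c=6→G=6  r=5→T=2,p=1
L=6*4+2=26  i=1=1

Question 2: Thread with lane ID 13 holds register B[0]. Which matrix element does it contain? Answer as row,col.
13: gid=3,tid=1
[0] (1*2+0,3) = (2,3)

2,3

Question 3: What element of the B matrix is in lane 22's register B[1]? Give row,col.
5,5

lane 22=>22/4=5, 22 mod 4=2
i=1  r:2·2+1=>5  c:5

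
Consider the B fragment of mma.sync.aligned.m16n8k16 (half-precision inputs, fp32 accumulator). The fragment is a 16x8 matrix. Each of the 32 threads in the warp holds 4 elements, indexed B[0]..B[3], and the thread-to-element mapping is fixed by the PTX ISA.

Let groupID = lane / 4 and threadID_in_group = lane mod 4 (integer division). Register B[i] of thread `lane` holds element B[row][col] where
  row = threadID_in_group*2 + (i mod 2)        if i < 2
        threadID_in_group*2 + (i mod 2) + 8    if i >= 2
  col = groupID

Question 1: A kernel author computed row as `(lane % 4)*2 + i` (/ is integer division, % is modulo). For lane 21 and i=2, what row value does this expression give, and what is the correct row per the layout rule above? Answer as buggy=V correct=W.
`(lane % 4)*2 + i`[21,2]->4
lane 21: g=5 (21/4), t=1 (21%4)
i=2: r=1*2+0+8=10, c=g=5
row: 4 vs 10

buggy=4 correct=10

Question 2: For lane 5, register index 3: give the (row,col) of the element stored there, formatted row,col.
5: gr=1,th=1
[3] (1*2+1+8,1) = (11,1)

11,1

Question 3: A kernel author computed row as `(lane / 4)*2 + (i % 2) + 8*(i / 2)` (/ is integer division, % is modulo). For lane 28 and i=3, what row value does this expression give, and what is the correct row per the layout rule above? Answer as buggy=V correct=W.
buggy=23 correct=9

`(lane / 4)*2 + (i % 2) + 8*(i / 2)`[28,3]⇒23
28: gr=7,th=0
[3] (0*2+1+8,7) = (9,7)
row: 23 vs 9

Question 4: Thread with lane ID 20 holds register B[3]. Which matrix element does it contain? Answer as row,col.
L=20=>grp=20>>2=5, tig=20&3=0
[3]=>row 0·2+1+8=9  col grp=5

9,5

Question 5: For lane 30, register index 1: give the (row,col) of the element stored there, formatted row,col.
5,7

lane 30⇒30/4=7, 30 mod 4=2
i=1  r:2·2+1+0⇒5  c:7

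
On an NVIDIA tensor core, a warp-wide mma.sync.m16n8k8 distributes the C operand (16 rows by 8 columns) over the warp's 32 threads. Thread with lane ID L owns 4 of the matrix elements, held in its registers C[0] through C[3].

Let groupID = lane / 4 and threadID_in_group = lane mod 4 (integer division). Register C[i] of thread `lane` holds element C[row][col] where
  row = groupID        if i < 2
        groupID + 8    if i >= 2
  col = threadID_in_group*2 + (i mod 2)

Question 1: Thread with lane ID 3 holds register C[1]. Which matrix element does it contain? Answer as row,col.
0,7

lane 3: G=0 (3/4), T=3 (3%4)
i=1: r=0+0=0, c=3*2+1=7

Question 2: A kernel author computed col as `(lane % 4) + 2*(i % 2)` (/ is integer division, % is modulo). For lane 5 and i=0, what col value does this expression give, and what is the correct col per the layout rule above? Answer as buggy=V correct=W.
buggy=1 correct=2

`(lane % 4) + 2*(i % 2)`[5,0]⇒1
5: gr=1,th=1
[0] (1+0,1*2+0) = (1,2)
col: 1 vs 2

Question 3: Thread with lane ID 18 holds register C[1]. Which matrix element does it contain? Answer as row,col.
4,5

lane 18=>18/4=4, 18 mod 4=2
i=1  r:4+0=>4  c:2·2+1=>5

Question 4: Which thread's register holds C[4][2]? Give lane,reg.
r:4=>grp=4,rB=0  c:2=>tig=1,lo=0
L=4*4+1=17  i=0*2+0=0

17,0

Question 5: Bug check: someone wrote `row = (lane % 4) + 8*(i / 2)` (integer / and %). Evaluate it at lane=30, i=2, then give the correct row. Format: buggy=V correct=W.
`(lane % 4) + 8*(i / 2)`[30,2]=>10
30: grp=7,tig=2
[2] (7+8,2*2+0) = (15,4)
row: 10 vs 15

buggy=10 correct=15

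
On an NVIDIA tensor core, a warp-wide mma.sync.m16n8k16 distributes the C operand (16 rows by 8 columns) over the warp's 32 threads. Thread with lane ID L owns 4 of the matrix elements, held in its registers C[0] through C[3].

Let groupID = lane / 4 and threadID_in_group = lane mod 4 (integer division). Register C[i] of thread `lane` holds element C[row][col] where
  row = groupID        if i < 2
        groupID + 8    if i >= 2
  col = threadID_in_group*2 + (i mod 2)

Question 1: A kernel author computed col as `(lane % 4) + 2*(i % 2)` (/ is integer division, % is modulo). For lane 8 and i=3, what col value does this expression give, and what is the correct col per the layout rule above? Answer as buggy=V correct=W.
buggy=2 correct=1

`(lane % 4) + 2*(i % 2)`[8,3]⇒2
lane 8: gr=2 (8/4), th=0 (8%4)
i=3: r=2+8=10, c=0*2+1=1
col: 2 vs 1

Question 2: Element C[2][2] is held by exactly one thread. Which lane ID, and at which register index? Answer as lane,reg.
9,0

r=2⇒gr=2,Rb=0  c=2⇒th=1,odd=0
L=2*4+1=9  i=0*2+0=0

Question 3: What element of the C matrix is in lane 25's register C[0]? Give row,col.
lane 25->25/4=6, 25 mod 4=1
i=0  r:6+0->6  c:2·1+0->2

6,2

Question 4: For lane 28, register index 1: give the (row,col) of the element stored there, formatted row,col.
7,1

lane 28: grp=7 (28/4), tig=0 (28%4)
i=1: r=7+0=7, c=0*2+1=1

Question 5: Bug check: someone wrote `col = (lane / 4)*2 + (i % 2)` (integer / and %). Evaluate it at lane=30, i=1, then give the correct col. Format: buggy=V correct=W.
buggy=15 correct=5

`(lane / 4)*2 + (i % 2)`[30,1]→15
L=30→G=30>>2=7, T=30&3=2
[1]→row 7+0=7  col 2·2+1=5
col: 15 vs 5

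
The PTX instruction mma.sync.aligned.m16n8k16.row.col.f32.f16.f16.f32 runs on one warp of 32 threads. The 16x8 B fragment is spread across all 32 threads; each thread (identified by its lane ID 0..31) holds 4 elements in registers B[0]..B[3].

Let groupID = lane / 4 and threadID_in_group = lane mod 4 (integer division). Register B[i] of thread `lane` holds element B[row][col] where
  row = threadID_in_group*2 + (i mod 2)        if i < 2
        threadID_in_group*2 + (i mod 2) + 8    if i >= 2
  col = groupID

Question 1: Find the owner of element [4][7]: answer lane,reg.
c=7⇒gr=7  r=4⇒Rb=0,th=2,odd=0
L=7*4+2=30  i=0*2+0=0

30,0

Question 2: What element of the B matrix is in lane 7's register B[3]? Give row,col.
lane 7: g=1 (7/4), t=3 (7%4)
i=3: r=3*2+1+8=15, c=g=1

15,1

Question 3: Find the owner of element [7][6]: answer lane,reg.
c=6->g=6  r=7->rb=0,t=3,b0=1
L=6*4+3=27  i=0*2+1=1

27,1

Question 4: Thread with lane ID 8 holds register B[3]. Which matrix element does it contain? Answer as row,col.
8: gr=2,th=0
[3] (0*2+1+8,2) = (9,2)

9,2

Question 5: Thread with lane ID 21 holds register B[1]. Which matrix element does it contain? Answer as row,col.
21: g=5,t=1
[1] (1*2+1+0,5) = (3,5)

3,5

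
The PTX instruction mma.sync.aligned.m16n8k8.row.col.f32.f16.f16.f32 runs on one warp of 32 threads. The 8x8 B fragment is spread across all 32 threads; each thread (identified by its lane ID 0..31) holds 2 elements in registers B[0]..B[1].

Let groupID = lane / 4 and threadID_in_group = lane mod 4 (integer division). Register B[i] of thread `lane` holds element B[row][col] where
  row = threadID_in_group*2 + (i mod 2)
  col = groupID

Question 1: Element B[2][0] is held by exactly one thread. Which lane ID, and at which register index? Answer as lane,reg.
c: 0->gid=0  r: 2->tid=1,i&1=0
L=0*4+1=1  i=0=0

1,0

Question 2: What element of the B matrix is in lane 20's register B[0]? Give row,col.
0,5

L=20→G=20>>2=5, T=20&3=0
[0]→row 0·2+0=0  col G=5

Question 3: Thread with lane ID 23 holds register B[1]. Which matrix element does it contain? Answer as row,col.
L=23->g=23>>2=5, t=23&3=3
[1]->row 3·2+1=7  col g=5

7,5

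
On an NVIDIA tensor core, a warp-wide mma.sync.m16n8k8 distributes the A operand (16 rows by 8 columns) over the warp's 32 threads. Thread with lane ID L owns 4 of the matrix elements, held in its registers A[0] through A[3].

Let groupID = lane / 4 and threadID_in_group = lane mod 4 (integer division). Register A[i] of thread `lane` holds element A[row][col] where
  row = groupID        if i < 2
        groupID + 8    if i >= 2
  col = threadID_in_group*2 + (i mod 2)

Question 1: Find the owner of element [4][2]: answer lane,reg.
17,0

r=4->g=4,rb=0  c=2->t=1,b0=0
L=4*4+1=17  i=0*2+0=0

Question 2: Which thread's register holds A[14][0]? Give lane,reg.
24,2

r=14→G=6,rhi=1  c=0→T=0,p=0
L=6*4+0=24  i=1*2+0=2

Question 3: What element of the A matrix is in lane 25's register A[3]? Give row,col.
14,3

lane 25: g=6 (25/4), t=1 (25%4)
i=3: r=6+8=14, c=1*2+1=3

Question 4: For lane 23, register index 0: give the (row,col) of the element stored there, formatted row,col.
lane 23->23/4=5, 23 mod 4=3
i=0  r:5+0->5  c:2·3+0->6

5,6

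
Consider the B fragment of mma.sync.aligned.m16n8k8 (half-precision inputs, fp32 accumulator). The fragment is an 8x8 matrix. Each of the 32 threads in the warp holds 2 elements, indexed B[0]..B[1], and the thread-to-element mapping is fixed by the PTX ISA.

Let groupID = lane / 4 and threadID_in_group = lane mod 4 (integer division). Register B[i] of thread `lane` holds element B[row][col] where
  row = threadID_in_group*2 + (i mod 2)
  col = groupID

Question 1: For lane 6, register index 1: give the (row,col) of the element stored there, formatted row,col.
5,1

6: grp=1,tig=2
[1] (2*2+1,1) = (5,1)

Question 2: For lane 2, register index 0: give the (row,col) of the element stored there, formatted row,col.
4,0

lane 2: grp=0 (2/4), tig=2 (2%4)
i=0: r=2*2+0=4, c=grp=0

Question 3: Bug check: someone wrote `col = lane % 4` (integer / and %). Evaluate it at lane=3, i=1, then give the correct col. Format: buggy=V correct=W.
buggy=3 correct=0

`lane % 4`[3,1]=>3
lane 3=>3/4=0, 3 mod 4=3
i=1  r:2·3+1=>7  c:0
col: 3 vs 0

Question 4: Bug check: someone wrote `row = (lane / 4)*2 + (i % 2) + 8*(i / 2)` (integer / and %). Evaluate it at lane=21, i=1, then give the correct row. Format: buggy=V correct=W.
`(lane / 4)*2 + (i % 2) + 8*(i / 2)`[21,1]->11
L=21->g=21>>2=5, t=21&3=1
[1]->row 1·2+1=3  col g=5
row: 11 vs 3

buggy=11 correct=3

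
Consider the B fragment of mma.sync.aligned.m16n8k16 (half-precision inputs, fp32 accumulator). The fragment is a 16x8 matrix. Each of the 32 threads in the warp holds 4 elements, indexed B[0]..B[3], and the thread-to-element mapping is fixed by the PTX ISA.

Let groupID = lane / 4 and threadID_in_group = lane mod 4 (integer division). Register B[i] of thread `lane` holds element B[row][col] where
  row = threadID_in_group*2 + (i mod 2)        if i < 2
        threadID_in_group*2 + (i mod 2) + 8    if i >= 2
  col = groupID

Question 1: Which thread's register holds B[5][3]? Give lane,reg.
14,1

c=3→G=3  r=5→rhi=0,T=2,p=1
L=3*4+2=14  i=0*2+1=1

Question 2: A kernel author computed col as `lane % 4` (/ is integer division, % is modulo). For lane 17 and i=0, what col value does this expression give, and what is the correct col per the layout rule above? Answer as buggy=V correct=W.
buggy=1 correct=4

`lane % 4`[17,0]->1
lane 17->17/4=4, 17 mod 4=1
i=0  r:2·1+0+0->2  c:4
col: 1 vs 4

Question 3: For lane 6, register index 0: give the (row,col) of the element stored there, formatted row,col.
lane 6: g=1 (6/4), t=2 (6%4)
i=0: r=2*2+0+0=4, c=g=1

4,1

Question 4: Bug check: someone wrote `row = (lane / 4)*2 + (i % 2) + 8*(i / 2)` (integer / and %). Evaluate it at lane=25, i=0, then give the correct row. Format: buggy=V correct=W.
`(lane / 4)*2 + (i % 2) + 8*(i / 2)`[25,0]->12
lane 25: g=6 (25/4), t=1 (25%4)
i=0: r=1*2+0+0=2, c=g=6
row: 12 vs 2

buggy=12 correct=2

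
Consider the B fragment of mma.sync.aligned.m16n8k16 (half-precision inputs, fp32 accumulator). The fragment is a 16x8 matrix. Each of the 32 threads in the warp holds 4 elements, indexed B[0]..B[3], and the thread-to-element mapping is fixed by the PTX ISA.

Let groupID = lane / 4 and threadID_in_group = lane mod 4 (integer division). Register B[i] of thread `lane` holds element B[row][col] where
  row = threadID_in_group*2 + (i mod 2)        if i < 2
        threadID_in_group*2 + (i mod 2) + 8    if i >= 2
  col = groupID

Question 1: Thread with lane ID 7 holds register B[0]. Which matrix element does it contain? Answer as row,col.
6,1

lane 7: grp=1 (7/4), tig=3 (7%4)
i=0: r=3*2+0+0=6, c=grp=1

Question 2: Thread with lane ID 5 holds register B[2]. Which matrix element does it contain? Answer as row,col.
10,1

lane 5: grp=1 (5/4), tig=1 (5%4)
i=2: r=1*2+0+8=10, c=grp=1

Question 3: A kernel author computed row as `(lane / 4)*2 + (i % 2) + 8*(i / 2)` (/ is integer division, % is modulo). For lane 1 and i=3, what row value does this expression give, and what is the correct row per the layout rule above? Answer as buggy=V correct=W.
buggy=9 correct=11

`(lane / 4)*2 + (i % 2) + 8*(i / 2)`[1,3]=>9
lane 1=>1/4=0, 1 mod 4=1
i=3  r:2·1+1+8=>11  c:0
row: 9 vs 11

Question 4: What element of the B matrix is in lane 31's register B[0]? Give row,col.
L=31→G=31>>2=7, T=31&3=3
[0]→row 3·2+0+0=6  col G=7

6,7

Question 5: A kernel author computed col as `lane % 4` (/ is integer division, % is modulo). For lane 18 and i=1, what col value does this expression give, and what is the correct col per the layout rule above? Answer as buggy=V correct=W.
buggy=2 correct=4

`lane % 4`[18,1]⇒2
lane 18: gr=4 (18/4), th=2 (18%4)
i=1: r=2*2+1+0=5, c=gr=4
col: 2 vs 4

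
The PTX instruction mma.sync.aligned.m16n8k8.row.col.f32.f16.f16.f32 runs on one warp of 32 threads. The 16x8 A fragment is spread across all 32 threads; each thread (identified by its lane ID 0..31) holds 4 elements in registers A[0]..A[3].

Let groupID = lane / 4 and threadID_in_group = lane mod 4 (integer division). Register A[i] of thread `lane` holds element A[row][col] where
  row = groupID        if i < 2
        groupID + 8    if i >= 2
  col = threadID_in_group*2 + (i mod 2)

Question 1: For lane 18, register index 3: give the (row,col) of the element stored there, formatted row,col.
12,5

L=18⇒gr=18>>2=4, th=18&3=2
[3]⇒row 4+8=12  col 2·2+1=5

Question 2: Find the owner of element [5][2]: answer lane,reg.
r=5->g=5,rb=0  c=2->t=1,b0=0
L=5*4+1=21  i=0*2+0=0

21,0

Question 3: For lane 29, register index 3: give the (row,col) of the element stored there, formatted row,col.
15,3

L=29->g=29>>2=7, t=29&3=1
[3]->row 7+8=15  col 1·2+1=3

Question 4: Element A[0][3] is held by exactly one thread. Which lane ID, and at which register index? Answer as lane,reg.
r: 0->gid=0,r8=0  c: 3->tid=1,i&1=1
L=0*4+1=1  i=0*2+1=1

1,1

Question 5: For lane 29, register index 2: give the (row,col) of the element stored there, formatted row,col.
lane 29: gr=7 (29/4), th=1 (29%4)
i=2: r=7+8=15, c=1*2+0=2

15,2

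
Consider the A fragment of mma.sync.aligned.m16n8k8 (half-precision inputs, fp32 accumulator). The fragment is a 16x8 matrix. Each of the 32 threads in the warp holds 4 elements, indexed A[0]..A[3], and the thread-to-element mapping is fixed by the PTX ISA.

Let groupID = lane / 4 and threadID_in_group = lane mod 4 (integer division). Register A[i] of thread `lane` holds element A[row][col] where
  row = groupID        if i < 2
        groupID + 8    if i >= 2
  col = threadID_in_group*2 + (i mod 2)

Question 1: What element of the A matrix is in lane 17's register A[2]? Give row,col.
12,2

lane 17=>17/4=4, 17 mod 4=1
i=2  r:4+8=>12  c:2·1+0=>2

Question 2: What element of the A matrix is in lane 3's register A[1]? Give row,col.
0,7

L=3⇒gr=3>>2=0, th=3&3=3
[1]⇒row 0+0=0  col 3·2+1=7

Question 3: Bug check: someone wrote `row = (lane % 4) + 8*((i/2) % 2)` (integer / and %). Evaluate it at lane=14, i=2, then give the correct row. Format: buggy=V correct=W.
buggy=10 correct=11

`(lane % 4) + 8*((i/2) % 2)`[14,2]⇒10
14: gr=3,th=2
[2] (3+8,2*2+0) = (11,4)
row: 10 vs 11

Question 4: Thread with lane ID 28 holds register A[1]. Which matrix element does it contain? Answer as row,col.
7,1

L=28->g=28>>2=7, t=28&3=0
[1]->row 7+0=7  col 0·2+1=1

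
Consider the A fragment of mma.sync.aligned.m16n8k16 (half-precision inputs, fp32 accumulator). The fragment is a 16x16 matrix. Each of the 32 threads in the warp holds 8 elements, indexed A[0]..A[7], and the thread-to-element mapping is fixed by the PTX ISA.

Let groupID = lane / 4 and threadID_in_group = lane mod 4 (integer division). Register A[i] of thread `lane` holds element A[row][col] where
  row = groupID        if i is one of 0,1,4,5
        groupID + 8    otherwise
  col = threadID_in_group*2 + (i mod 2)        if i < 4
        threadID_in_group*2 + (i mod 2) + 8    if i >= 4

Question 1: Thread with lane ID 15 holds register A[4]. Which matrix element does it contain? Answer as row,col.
3,14

L=15⇒gr=15>>2=3, th=15&3=3
[4]⇒row 3+0=3  col 3·2+0+8=14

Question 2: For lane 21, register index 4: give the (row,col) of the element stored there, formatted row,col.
5,10

lane 21→21/4=5, 21 mod 4=1
i=4  r:5+0→5  c:2·1+0+8→10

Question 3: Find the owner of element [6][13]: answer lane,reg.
r=6→G=6,rhi=0  c=13→chi=1,T=2,p=1
L=6*4+2=26  i=1*4+0*2+1=5

26,5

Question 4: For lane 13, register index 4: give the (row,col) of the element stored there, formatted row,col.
3,10

lane 13: gr=3 (13/4), th=1 (13%4)
i=4: r=3+0=3, c=1*2+0+8=10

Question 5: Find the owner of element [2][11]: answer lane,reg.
9,5

r=2⇒gr=2,Rb=0  c=11⇒Cb=1,th=1,odd=1
L=2*4+1=9  i=1*4+0*2+1=5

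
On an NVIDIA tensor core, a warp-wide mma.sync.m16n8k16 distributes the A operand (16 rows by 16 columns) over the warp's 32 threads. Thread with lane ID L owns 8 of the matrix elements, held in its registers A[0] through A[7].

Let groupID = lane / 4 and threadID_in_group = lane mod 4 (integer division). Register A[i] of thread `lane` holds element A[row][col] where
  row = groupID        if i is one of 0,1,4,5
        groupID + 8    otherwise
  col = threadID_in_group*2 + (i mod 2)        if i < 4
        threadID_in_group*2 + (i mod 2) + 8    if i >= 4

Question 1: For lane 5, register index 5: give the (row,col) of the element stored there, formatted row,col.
1,11

lane 5: gr=1 (5/4), th=1 (5%4)
i=5: r=1+0=1, c=1*2+1+8=11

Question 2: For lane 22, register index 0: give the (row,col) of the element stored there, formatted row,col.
L=22=>grp=22>>2=5, tig=22&3=2
[0]=>row 5+0=5  col 2·2+0+0=4

5,4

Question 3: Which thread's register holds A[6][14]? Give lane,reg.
27,4

r: 6->gid=6,r8=0  c: 14->c8=1,tid=3,i&1=0
L=6*4+3=27  i=1*4+0*2+0=4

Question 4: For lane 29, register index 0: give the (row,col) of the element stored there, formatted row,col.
7,2

L=29->gid=29>>2=7, tid=29&3=1
[0]->row 7+0=7  col 1·2+0+0=2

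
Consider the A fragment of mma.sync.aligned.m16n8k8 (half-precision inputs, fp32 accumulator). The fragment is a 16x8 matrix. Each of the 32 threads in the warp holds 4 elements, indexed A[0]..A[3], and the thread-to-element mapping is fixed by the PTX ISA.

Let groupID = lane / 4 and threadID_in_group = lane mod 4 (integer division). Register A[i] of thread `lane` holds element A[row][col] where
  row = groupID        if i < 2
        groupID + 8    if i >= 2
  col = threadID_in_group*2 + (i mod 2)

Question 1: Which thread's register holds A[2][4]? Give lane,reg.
r=2→G=2,rhi=0  c=4→T=2,p=0
L=2*4+2=10  i=0*2+0=0

10,0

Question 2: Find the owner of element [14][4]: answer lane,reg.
26,2

r: 14->gid=6,r8=1  c: 4->tid=2,i&1=0
L=6*4+2=26  i=1*2+0=2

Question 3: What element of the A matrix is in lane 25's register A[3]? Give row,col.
14,3

L=25→G=25>>2=6, T=25&3=1
[3]→row 6+8=14  col 1·2+1=3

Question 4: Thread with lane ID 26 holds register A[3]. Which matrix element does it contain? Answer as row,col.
L=26->g=26>>2=6, t=26&3=2
[3]->row 6+8=14  col 2·2+1=5

14,5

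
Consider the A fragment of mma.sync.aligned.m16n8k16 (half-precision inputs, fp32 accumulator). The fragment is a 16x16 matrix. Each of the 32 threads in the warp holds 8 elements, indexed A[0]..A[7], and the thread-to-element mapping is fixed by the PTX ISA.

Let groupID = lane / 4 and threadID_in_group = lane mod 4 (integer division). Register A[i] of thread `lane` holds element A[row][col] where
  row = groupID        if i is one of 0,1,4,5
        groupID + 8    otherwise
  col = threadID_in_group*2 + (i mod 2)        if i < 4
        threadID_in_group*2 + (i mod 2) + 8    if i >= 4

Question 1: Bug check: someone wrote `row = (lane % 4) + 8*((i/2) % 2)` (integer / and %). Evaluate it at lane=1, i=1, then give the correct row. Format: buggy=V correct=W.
buggy=1 correct=0

`(lane % 4) + 8*((i/2) % 2)`[1,1]⇒1
lane 1⇒1/4=0, 1 mod 4=1
i=1  r:0+0⇒0  c:2·1+1+0⇒3
row: 1 vs 0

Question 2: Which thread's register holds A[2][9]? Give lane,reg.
8,5

r=2⇒gr=2,Rb=0  c=9⇒Cb=1,th=0,odd=1
L=2*4+0=8  i=1*4+0*2+1=5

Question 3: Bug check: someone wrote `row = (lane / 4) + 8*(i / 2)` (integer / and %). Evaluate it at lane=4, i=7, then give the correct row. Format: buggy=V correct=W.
`(lane / 4) + 8*(i / 2)`[4,7]->25
L=4->g=4>>2=1, t=4&3=0
[7]->row 1+8=9  col 0·2+1+8=9
row: 25 vs 9

buggy=25 correct=9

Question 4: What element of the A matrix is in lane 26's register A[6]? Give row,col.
14,12

L=26⇒gr=26>>2=6, th=26&3=2
[6]⇒row 6+8=14  col 2·2+0+8=12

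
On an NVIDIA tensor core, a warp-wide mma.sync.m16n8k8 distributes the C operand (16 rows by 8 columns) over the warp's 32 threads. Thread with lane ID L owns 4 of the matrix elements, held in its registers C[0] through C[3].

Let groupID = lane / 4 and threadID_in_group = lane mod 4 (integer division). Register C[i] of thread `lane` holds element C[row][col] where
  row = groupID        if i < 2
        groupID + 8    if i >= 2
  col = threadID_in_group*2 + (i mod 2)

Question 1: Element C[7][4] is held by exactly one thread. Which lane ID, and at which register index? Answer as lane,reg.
30,0

r:7=>grp=7,rB=0  c:4=>tig=2,lo=0
L=7*4+2=30  i=0*2+0=0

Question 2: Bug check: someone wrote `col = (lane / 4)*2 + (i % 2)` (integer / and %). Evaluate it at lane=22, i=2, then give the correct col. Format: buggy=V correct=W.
buggy=10 correct=4

`(lane / 4)*2 + (i % 2)`[22,2]⇒10
L=22⇒gr=22>>2=5, th=22&3=2
[2]⇒row 5+8=13  col 2·2+0=4
col: 10 vs 4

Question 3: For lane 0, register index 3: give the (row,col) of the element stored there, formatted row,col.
8,1

L=0=>grp=0>>2=0, tig=0&3=0
[3]=>row 0+8=8  col 0·2+1=1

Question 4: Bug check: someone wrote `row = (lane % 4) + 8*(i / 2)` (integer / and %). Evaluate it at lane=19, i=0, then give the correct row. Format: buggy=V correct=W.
buggy=3 correct=4

`(lane % 4) + 8*(i / 2)`[19,0]→3
19: G=4,T=3
[0] (4+0,3*2+0) = (4,6)
row: 3 vs 4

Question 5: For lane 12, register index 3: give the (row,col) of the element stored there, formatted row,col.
lane 12: G=3 (12/4), T=0 (12%4)
i=3: r=3+8=11, c=0*2+1=1

11,1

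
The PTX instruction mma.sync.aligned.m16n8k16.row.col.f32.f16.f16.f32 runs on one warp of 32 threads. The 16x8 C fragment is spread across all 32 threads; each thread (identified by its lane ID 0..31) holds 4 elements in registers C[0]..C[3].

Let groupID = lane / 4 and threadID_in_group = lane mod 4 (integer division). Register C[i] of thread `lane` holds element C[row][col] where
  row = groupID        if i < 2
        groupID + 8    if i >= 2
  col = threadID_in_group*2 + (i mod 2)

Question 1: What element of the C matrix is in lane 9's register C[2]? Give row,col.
10,2

L=9->g=9>>2=2, t=9&3=1
[2]->row 2+8=10  col 1·2+0=2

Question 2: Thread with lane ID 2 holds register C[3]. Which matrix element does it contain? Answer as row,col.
8,5

L=2->gid=2>>2=0, tid=2&3=2
[3]->row 0+8=8  col 2·2+1=5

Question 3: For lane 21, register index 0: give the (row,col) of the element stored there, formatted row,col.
5,2

lane 21->21/4=5, 21 mod 4=1
i=0  r:5+0->5  c:2·1+0->2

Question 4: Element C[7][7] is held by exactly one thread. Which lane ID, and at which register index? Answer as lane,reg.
31,1

r=7->g=7,rb=0  c=7->t=3,b0=1
L=7*4+3=31  i=0*2+1=1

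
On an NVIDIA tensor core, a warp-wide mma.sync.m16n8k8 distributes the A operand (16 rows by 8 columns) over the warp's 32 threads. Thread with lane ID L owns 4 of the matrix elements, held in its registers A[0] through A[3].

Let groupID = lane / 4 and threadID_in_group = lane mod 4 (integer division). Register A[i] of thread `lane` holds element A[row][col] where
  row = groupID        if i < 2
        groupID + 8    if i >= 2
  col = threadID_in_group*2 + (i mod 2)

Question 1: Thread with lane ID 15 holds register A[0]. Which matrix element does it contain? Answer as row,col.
3,6

lane 15: grp=3 (15/4), tig=3 (15%4)
i=0: r=3+0=3, c=3*2+0=6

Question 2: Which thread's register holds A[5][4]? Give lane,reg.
r: 5->gid=5,r8=0  c: 4->tid=2,i&1=0
L=5*4+2=22  i=0*2+0=0

22,0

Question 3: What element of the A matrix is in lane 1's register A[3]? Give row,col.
L=1=>grp=1>>2=0, tig=1&3=1
[3]=>row 0+8=8  col 1·2+1=3

8,3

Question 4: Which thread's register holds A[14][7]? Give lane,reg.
r:14=>grp=6,rB=1  c:7=>tig=3,lo=1
L=6*4+3=27  i=1*2+1=3

27,3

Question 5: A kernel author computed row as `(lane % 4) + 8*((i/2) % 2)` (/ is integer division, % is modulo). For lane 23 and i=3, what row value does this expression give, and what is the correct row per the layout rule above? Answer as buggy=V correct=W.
buggy=11 correct=13

`(lane % 4) + 8*((i/2) % 2)`[23,3]→11
L=23→G=23>>2=5, T=23&3=3
[3]→row 5+8=13  col 3·2+1=7
row: 11 vs 13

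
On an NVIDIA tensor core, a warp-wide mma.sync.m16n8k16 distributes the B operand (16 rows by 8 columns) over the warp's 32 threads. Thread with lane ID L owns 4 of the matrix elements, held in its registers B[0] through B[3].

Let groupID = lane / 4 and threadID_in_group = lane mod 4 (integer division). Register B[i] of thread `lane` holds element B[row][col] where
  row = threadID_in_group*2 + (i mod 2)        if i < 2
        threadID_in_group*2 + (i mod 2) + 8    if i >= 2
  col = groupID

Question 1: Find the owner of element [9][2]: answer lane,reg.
8,3

c=2->g=2  r=9->rb=1,t=0,b0=1
L=2*4+0=8  i=1*2+1=3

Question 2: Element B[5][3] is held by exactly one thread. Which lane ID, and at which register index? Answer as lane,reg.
c:3=>grp=3  r:5=>rB=0,tig=2,lo=1
L=3*4+2=14  i=0*2+1=1

14,1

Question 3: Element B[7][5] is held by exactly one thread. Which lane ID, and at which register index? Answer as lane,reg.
c:5=>grp=5  r:7=>rB=0,tig=3,lo=1
L=5*4+3=23  i=0*2+1=1

23,1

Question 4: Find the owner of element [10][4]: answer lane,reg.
c:4=>grp=4  r:10=>rB=1,tig=1,lo=0
L=4*4+1=17  i=1*2+0=2

17,2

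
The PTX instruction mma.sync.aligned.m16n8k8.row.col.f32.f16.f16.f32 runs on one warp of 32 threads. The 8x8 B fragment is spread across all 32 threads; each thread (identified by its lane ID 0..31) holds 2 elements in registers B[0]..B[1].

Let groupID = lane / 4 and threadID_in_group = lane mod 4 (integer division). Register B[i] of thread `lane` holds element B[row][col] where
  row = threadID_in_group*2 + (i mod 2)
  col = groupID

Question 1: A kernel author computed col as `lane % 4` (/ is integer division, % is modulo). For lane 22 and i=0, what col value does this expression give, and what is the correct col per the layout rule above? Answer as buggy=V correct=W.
buggy=2 correct=5

`lane % 4`[22,0]→2
L=22→G=22>>2=5, T=22&3=2
[0]→row 2·2+0=4  col G=5
col: 2 vs 5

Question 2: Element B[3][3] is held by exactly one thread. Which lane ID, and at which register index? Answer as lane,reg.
13,1

c=3->g=3  r=3->t=1,b0=1
L=3*4+1=13  i=1=1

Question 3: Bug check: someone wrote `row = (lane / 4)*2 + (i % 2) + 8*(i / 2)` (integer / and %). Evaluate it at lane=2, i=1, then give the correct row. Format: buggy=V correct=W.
buggy=1 correct=5

`(lane / 4)*2 + (i % 2) + 8*(i / 2)`[2,1]->1
lane 2->2/4=0, 2 mod 4=2
i=1  r:2·2+1->5  c:0
row: 1 vs 5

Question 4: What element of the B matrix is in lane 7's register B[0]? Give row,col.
6,1

lane 7: g=1 (7/4), t=3 (7%4)
i=0: r=3*2+0=6, c=g=1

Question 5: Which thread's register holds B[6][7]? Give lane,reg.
c=7→G=7  r=6→T=3,p=0
L=7*4+3=31  i=0=0

31,0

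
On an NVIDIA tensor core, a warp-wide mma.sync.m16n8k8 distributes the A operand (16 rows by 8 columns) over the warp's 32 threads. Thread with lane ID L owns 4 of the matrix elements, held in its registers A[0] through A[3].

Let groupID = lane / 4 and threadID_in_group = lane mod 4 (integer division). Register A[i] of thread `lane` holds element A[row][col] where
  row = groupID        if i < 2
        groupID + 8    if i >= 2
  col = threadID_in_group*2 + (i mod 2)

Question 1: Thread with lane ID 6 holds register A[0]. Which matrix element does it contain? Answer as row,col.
1,4

6: gr=1,th=2
[0] (1+0,2*2+0) = (1,4)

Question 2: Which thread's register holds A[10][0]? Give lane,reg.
r=10->g=2,rb=1  c=0->t=0,b0=0
L=2*4+0=8  i=1*2+0=2

8,2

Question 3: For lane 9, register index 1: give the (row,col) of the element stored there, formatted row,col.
9: gid=2,tid=1
[1] (2+0,1*2+1) = (2,3)

2,3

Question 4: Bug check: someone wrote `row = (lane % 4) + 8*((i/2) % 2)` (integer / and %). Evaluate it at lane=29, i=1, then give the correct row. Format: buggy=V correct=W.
`(lane % 4) + 8*((i/2) % 2)`[29,1]->1
lane 29->29/4=7, 29 mod 4=1
i=1  r:7+0->7  c:2·1+1->3
row: 1 vs 7

buggy=1 correct=7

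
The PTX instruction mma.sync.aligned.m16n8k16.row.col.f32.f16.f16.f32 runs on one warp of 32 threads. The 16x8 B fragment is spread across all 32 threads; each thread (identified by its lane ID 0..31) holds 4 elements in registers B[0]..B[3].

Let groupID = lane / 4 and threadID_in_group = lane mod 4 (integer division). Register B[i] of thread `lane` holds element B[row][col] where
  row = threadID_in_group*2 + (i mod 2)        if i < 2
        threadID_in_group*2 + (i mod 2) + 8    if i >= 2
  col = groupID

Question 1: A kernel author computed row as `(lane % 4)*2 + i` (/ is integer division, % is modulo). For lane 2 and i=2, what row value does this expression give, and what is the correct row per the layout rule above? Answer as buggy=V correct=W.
`(lane % 4)*2 + i`[2,2]->6
2: gid=0,tid=2
[2] (2*2+0+8,0) = (12,0)
row: 6 vs 12

buggy=6 correct=12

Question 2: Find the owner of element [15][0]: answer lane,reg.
c=0→G=0  r=15→rhi=1,T=3,p=1
L=0*4+3=3  i=1*2+1=3

3,3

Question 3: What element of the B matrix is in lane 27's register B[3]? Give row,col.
15,6

L=27->g=27>>2=6, t=27&3=3
[3]->row 3·2+1+8=15  col g=6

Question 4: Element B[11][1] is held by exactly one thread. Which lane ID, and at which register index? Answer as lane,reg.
c=1→G=1  r=11→rhi=1,T=1,p=1
L=1*4+1=5  i=1*2+1=3

5,3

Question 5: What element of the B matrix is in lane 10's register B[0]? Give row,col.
4,2

lane 10: G=2 (10/4), T=2 (10%4)
i=0: r=2*2+0+0=4, c=G=2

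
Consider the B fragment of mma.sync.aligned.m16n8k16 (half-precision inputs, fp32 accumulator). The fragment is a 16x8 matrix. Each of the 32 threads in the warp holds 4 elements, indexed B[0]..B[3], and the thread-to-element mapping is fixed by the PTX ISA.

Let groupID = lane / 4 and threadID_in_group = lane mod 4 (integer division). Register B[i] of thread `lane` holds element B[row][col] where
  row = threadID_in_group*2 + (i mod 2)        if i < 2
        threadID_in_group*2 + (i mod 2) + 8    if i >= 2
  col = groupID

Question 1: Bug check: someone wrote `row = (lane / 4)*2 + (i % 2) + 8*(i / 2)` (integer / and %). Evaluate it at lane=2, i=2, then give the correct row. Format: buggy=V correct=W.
buggy=8 correct=12

`(lane / 4)*2 + (i % 2) + 8*(i / 2)`[2,2]→8
lane 2→2/4=0, 2 mod 4=2
i=2  r:2·2+0+8→12  c:0
row: 8 vs 12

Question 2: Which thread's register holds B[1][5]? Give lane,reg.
c=5→G=5  r=1→rhi=0,T=0,p=1
L=5*4+0=20  i=0*2+1=1

20,1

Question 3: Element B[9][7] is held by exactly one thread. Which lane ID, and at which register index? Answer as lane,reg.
c=7->g=7  r=9->rb=1,t=0,b0=1
L=7*4+0=28  i=1*2+1=3

28,3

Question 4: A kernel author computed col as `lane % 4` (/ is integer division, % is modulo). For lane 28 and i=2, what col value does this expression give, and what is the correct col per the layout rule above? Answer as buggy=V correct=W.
`lane % 4`[28,2]⇒0
L=28⇒gr=28>>2=7, th=28&3=0
[2]⇒row 0·2+0+8=8  col gr=7
col: 0 vs 7

buggy=0 correct=7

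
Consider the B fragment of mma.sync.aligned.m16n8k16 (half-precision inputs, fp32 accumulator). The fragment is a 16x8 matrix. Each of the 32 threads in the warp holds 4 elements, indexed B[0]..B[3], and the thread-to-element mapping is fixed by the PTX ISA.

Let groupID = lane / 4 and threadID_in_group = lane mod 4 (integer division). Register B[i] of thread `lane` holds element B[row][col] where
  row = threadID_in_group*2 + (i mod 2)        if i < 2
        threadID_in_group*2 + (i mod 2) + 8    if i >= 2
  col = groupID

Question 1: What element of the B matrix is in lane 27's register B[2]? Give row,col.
14,6

lane 27→27/4=6, 27 mod 4=3
i=2  r:2·3+0+8→14  c:6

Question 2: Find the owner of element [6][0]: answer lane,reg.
c:0=>grp=0  r:6=>rB=0,tig=3,lo=0
L=0*4+3=3  i=0*2+0=0

3,0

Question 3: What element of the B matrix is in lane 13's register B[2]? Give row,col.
13: grp=3,tig=1
[2] (1*2+0+8,3) = (10,3)

10,3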